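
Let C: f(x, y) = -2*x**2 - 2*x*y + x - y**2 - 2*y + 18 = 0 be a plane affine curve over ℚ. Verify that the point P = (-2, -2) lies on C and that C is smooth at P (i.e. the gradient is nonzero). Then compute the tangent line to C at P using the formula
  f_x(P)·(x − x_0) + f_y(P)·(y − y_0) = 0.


Tangent line at P: 13*x + 6*y + 38 = 0.

Step 1: f(-2, -2) = 0, so P lies on C.
Step 2: partial derivatives
  f_x(x, y) = -4*x - 2*y + 1, f_y(x, y) = -2*x - 2*y - 2.
  f_x(P) = 13, f_y(P) = 6 (gradient nonzero, so P is smooth).
Step 3: tangent line at P: 13·(x − -2) + 6·(y − -2) = 0.
Expanding: 13*x + 6*y + 38 = 0.


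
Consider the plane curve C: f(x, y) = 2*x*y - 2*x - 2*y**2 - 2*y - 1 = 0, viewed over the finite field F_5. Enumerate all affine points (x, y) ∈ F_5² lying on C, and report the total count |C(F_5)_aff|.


Affine F_5-points: {(0, 1), (0, 3), (1, 1), (1, 4), (2, 0), (2, 1), (3, 1), (4, 1), (4, 2)}; count = 9.

For each of the 25 pairs (x, y) ∈ F_5², evaluate f(x, y) mod 5. Record the zeros.
  x = 0: [0↦4, 1↦0, 2↦2, 3↦0, 4↦4]  zeros at y ∈ {1, 3}
  x = 1: [0↦2, 1↦0, 2↦4, 3↦4, 4↦0]  zeros at y ∈ {1, 4}
  x = 2: [0↦0, 1↦0, 2↦1, 3↦3, 4↦1]  zeros at y ∈ {0, 1}
  x = 3: [0↦3, 1↦0, 2↦3, 3↦2, 4↦2]  zeros at y ∈ {1}
  x = 4: [0↦1, 1↦0, 2↦0, 3↦1, 4↦3]  zeros at y ∈ {1, 2}
Collecting zeros: affine points = {(0, 1), (0, 3), (1, 1), (1, 4), (2, 0), (2, 1), (3, 1), (4, 1), (4, 2)}.
Total count |C(F_5)_aff| = 9.


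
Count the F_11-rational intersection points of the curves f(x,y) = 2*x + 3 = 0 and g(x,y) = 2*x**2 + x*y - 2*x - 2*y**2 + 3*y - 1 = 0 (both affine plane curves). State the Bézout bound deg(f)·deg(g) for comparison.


Common zeros: ∅; count = 0; Bézout bound = 2.

deg(f) = 1, deg(g) = 2, so Bézout bound = 2.
Scan x ∈ F_11. For each x, list the y ∈ F_11 with f(x, y) ≡ 0 and those with g(x, y) ≡ 0 (mod 11); the common zeros in that column are the intersection.
  x = 0: f ≡ 0 at y ∈ ∅; g ≡ 0 at y ∈ {1, 6}; common: ∅.
  x = 1: f ≡ 0 at y ∈ ∅; g ≡ 0 at y ∈ ∅; common: ∅.
  x = 2: f ≡ 0 at y ∈ ∅; g ≡ 0 at y ∈ {3, 5}; common: ∅.
  x = 3: f ≡ 0 at y ∈ ∅; g ≡ 0 at y ∈ {0, 3}; common: ∅.
  x = 4: f ≡ 0 at y ∈ {0, 1, 2, 3, 4, 5, 6, 7, 8, 9, 10}; g ≡ 0 at y ∈ ∅; common: ∅.
  x = 5: f ≡ 0 at y ∈ ∅; g ≡ 0 at y ∈ ∅; common: ∅.
  x = 6: f ≡ 0 at y ∈ ∅; g ≡ 0 at y ∈ {1, 9}; common: ∅.
  x = 7: f ≡ 0 at y ∈ ∅; g ≡ 0 at y ∈ {7, 9}; common: ∅.
  x = 8: f ≡ 0 at y ∈ ∅; g ≡ 0 at y ∈ ∅; common: ∅.
  x = 9: f ≡ 0 at y ∈ ∅; g ≡ 0 at y ∈ {0, 6}; common: ∅.
  x = 10: f ≡ 0 at y ∈ ∅; g ≡ 0 at y ∈ ∅; common: ∅.
Collecting: common zeros = ∅, so the count is 0.
Comparison with the Bézout bound: 0 ≤ 2 = deg(f)·deg(g), as expected for curves with no common component (the affine F_11-count falls short of the bound because intersections may lie at infinity, over extension fields, or carry multiplicity).


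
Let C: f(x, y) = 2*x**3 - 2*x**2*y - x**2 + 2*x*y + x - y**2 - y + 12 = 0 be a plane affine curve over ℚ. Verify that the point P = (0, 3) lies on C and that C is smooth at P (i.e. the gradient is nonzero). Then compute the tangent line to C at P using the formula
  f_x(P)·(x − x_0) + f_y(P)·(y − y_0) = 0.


Tangent line at P: 7*x - 7*y + 21 = 0.

Step 1: f(0, 3) = 0, so P lies on C.
Step 2: partial derivatives
  f_x(x, y) = 6*x**2 - 4*x*y - 2*x + 2*y + 1, f_y(x, y) = -2*x**2 + 2*x - 2*y - 1.
  f_x(P) = 7, f_y(P) = -7 (gradient nonzero, so P is smooth).
Step 3: tangent line at P: 7·(x − 0) + -7·(y − 3) = 0.
Expanding: 7*x - 7*y + 21 = 0.


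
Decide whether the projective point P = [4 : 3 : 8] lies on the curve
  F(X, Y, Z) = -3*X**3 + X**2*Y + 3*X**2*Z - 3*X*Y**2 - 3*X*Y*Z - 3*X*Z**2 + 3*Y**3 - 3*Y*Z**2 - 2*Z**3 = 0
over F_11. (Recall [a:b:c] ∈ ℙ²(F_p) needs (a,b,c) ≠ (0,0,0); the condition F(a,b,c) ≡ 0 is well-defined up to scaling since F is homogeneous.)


F(4,3,8) ≡ 10 (mod 11); P is NOT on the curve.

Evaluate F(4, 3, 8) term-by-term (mod 11).
  -3*X**3 ↦ -3·64·1·1 = -192
  X**2*Y ↦ 1·16·3·1 = 48
  3*X**2*Z ↦ 3·16·1·8 = 384
  -3*X*Y**2 ↦ -3·4·9·1 = -108
  -3*X*Y*Z ↦ -3·4·3·8 = -288
  -3*X*Z**2 ↦ -3·4·1·64 = -768
  3*Y**3 ↦ 3·1·27·1 = 81
  -3*Y*Z**2 ↦ -3·1·3·64 = -576
  -2*Z**3 ↦ -2·1·1·512 = -1024
Sum: F(4, 3, 8) = (-192) + (48) + (384) + (-108) + (-288) + (-768) + (81) + (-576) + (-1024) = -2443.
Reducing mod 11: -2443 ≡ 10 (mod 11).
Since F(a, b, c) ≡ 10 ≠ 0 (mod 11), P does NOT lie on the curve.


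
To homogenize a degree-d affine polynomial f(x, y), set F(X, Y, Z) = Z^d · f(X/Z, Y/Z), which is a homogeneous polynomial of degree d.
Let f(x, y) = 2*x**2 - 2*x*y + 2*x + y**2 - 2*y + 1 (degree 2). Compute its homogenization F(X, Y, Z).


F(X, Y, Z) = 2*X**2 - 2*X*Y + 2*X*Z + Y**2 - 2*Y*Z + Z**2

deg(f) = 2.
Substitute x = X/Z, y = Y/Z into f, then multiply by Z^2.
  monomial 2·x^2·y^0 ↦ 2·X^2·Y^0·Z^0.
  monomial -2·x^1·y^1 ↦ -2·X^1·Y^1·Z^0.
  monomial 2·x^1·y^0 ↦ 2·X^1·Y^0·Z^1.
  monomial 1·x^0·y^2 ↦ 1·X^0·Y^2·Z^0.
  monomial -2·x^0·y^1 ↦ -2·X^0·Y^1·Z^1.
  monomial 1·x^0·y^0 ↦ 1·X^0·Y^0·Z^2.
Collecting: F(X, Y, Z) = 2*X**2 - 2*X*Y + 2*X*Z + Y**2 - 2*Y*Z + Z**2.


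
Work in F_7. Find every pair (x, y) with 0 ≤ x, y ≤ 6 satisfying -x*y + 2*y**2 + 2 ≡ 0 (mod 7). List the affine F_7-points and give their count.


Affine F_7-points: {(2, 3), (2, 5), (3, 6), (4, 1), (5, 2), (5, 4)}; count = 6.

For each of the 49 pairs (x, y) ∈ F_7², evaluate f(x, y) mod 7. Record the zeros.
  x = 0: [0↦2, 1↦4, 2↦3, 3↦6, 4↦6, 5↦3, 6↦4]  zeros at y ∈ ∅
  x = 1: [0↦2, 1↦3, 2↦1, 3↦3, 4↦2, 5↦5, 6↦5]  zeros at y ∈ ∅
  x = 2: [0↦2, 1↦2, 2↦6, 3↦0, 4↦5, 5↦0, 6↦6]  zeros at y ∈ {3, 5}
  x = 3: [0↦2, 1↦1, 2↦4, 3↦4, 4↦1, 5↦2, 6↦0]  zeros at y ∈ {6}
  x = 4: [0↦2, 1↦0, 2↦2, 3↦1, 4↦4, 5↦4, 6↦1]  zeros at y ∈ {1}
  x = 5: [0↦2, 1↦6, 2↦0, 3↦5, 4↦0, 5↦6, 6↦2]  zeros at y ∈ {2, 4}
  x = 6: [0↦2, 1↦5, 2↦5, 3↦2, 4↦3, 5↦1, 6↦3]  zeros at y ∈ ∅
Collecting zeros: affine points = {(2, 3), (2, 5), (3, 6), (4, 1), (5, 2), (5, 4)}.
Total count |C(F_7)_aff| = 6.


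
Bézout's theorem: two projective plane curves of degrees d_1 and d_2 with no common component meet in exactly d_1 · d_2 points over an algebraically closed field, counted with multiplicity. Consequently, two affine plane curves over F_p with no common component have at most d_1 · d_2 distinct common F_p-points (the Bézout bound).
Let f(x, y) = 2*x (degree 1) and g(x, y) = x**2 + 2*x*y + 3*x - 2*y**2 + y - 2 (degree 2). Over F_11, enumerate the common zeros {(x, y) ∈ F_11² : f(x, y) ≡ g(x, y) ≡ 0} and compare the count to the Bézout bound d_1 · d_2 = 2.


Common zeros: ∅; count = 0; Bézout bound = 2.

deg(f) = 1, deg(g) = 2, so Bézout bound = 2.
Scan x ∈ F_11. For each x, list the y ∈ F_11 with f(x, y) ≡ 0 and those with g(x, y) ≡ 0 (mod 11); the common zeros in that column are the intersection.
  x = 0: f ≡ 0 at y ∈ {0, 1, 2, 3, 4, 5, 6, 7, 8, 9, 10}; g ≡ 0 at y ∈ ∅; common: ∅.
  x = 1: f ≡ 0 at y ∈ ∅; g ≡ 0 at y ∈ {2, 5}; common: ∅.
  x = 2: f ≡ 0 at y ∈ ∅; g ≡ 0 at y ∈ {1, 7}; common: ∅.
  x = 3: f ≡ 0 at y ∈ ∅; g ≡ 0 at y ∈ {2, 7}; common: ∅.
  x = 4: f ≡ 0 at y ∈ ∅; g ≡ 0 at y ∈ {1, 9}; common: ∅.
  x = 5: f ≡ 0 at y ∈ ∅; g ≡ 0 at y ∈ ∅; common: ∅.
  x = 6: f ≡ 0 at y ∈ ∅; g ≡ 0 at y ∈ ∅; common: ∅.
  x = 7: f ≡ 0 at y ∈ ∅; g ≡ 0 at y ∈ ∅; common: ∅.
  x = 8: f ≡ 0 at y ∈ ∅; g ≡ 0 at y ∈ {5, 9}; common: ∅.
  x = 9: f ≡ 0 at y ∈ ∅; g ≡ 0 at y ∈ ∅; common: ∅.
  x = 10: f ≡ 0 at y ∈ ∅; g ≡ 0 at y ∈ ∅; common: ∅.
Collecting: common zeros = ∅, so the count is 0.
Comparison with the Bézout bound: 0 ≤ 2 = deg(f)·deg(g), as expected for curves with no common component (the affine F_11-count falls short of the bound because intersections may lie at infinity, over extension fields, or carry multiplicity).


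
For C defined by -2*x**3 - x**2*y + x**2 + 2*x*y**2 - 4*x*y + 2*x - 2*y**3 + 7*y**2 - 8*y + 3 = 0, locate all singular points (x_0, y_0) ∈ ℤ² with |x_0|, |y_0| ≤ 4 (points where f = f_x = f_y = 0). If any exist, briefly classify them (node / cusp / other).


Singular points: {(0, 1)}; classification: cusp.

Compute partial derivatives:
  f_x = -6*x**2 - 2*x*y + 2*x + 2*y**2 - 4*y + 2.
  f_y = -x**2 + 4*x*y - 4*x - 6*y**2 + 14*y - 8.
Scan x_0 ∈ {−4, ..., 4}. For each x_0, f_y(x_0, y) is a polynomial in y; find its integer roots y ∈ {−4, ..., 4}, then test f_x and f at those candidates.
  x = -4: f_y(-4, y) = -6*y**2 - 2*y - 8; no integer root y with |y| ≤ 4.
  x = -3: f_y(-3, y) = -6*y**2 + 2*y - 5; no integer root y with |y| ≤ 4.
  x = -2: f_y(-2, y) = -6*y**2 + 6*y - 4; no integer root y with |y| ≤ 4.
  x = -1: f_y(-1, y) = -6*y**2 + 10*y - 5; no integer root y with |y| ≤ 4.
  x = 0: f_y(0, y) = -6*y**2 + 14*y - 8; vanishes at y ∈ {1}. (0, 1): f_x = 0, f = 0 — SINGULAR.
  x = 1: f_y(1, y) = -6*y**2 + 18*y - 13; no integer root y with |y| ≤ 4.
  x = 2: f_y(2, y) = -6*y**2 + 22*y - 20; vanishes at y ∈ {2}. (2, 2): f_x = -26 ≠ 0.
  x = 3: f_y(3, y) = -6*y**2 + 26*y - 29; no integer root y with |y| ≤ 4.
  x = 4: f_y(4, y) = -6*y**2 + 30*y - 40; no integer root y with |y| ≤ 4.
Only singular point on the grid: (0, 1).
Classify: substitute x = 0 + u, y = 1 + v and expand: f = -2*u**3 - u**2*v + 2*u*v**2 - 2*v**3 + v**2.
No constant or linear terms (consistent with a singular point). Quadratic part: v**2. Cubic part: -2*u**3 - u**2*v + 2*u*v**2 - 2*v**3.
The quadratic part v**2 is a perfect square, so there is a single (double) tangent line v = 0, i.e. y = 1. Restricting the cubic part to that line (v = 0) leaves -2*u**3 ≠ 0, so f is not divisible by v and the branch is v² ≈ 2*u**3 to lowest order — this is a cusp.
Classification: cusp.


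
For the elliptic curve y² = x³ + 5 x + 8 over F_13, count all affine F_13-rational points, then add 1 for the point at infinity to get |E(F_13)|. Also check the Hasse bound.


Affine points = {(1, 1), (1, 12), (2, 0), (4, 1), (4, 12), (7, 3), (7, 10), (8, 1), (8, 12), (11, 4), (11, 9)}; affine count = 11; |E(F_13)| = 12.

Discriminant check: Δ ∝ 4a³ + 27b² = 4·5³ + 27·8² = 4·125 + 27·64 ≡ 5 (mod 13). Nonzero ⇒ E is nonsingular.
For each x ∈ F_13, compute rhs = x³ + 5·x + 8 mod 13, then count y ∈ F_13 with y² ≡ rhs.
  x = 0: rhs = 8, matching y values: none (0 points).
  x = 1: rhs = 1, matching y values: 1, 12 (2 points).
  x = 2: rhs = 0, matching y values: 0 (1 points).
  x = 3: rhs = 11, matching y values: none (0 points).
  x = 4: rhs = 1, matching y values: 1, 12 (2 points).
  x = 5: rhs = 2, matching y values: none (0 points).
  x = 6: rhs = 7, matching y values: none (0 points).
  x = 7: rhs = 9, matching y values: 3, 10 (2 points).
  x = 8: rhs = 1, matching y values: 1, 12 (2 points).
  x = 9: rhs = 2, matching y values: none (0 points).
  x = 10: rhs = 5, matching y values: none (0 points).
  x = 11: rhs = 3, matching y values: 4, 9 (2 points).
  x = 12: rhs = 2, matching y values: none (0 points).
Total affine count: 11.
Full point count |E(F_13)| = 11 + 1 = 12.
Hasse bound: |12 − (13+1)| = |-2| = 2 ≤ 2√13 ≈ 7.2111 ✓.


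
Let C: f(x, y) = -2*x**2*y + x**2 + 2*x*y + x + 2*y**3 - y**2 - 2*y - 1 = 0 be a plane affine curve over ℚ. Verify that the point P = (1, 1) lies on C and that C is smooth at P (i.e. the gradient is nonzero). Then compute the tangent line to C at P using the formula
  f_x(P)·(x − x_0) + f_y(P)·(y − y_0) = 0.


Tangent line at P: x + 2*y - 3 = 0.

Step 1: f(1, 1) = 0, so P lies on C.
Step 2: partial derivatives
  f_x(x, y) = -4*x*y + 2*x + 2*y + 1, f_y(x, y) = -2*x**2 + 2*x + 6*y**2 - 2*y - 2.
  f_x(P) = 1, f_y(P) = 2 (gradient nonzero, so P is smooth).
Step 3: tangent line at P: 1·(x − 1) + 2·(y − 1) = 0.
Expanding: x + 2*y - 3 = 0.


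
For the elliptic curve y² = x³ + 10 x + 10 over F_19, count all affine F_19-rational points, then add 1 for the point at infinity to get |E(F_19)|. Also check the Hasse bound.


Affine points = {(2, 0), (4, 0), (6, 1), (6, 18), (7, 9), (7, 10), (11, 8), (11, 11), (13, 0), (14, 5), (14, 14), (15, 1), (15, 18), (17, 1), (17, 18)}; affine count = 15; |E(F_19)| = 16.

Discriminant check: Δ ∝ 4a³ + 27b² = 4·10³ + 27·10² = 4·1000 + 27·100 ≡ 12 (mod 19). Nonzero ⇒ E is nonsingular.
For each x ∈ F_19, compute rhs = x³ + 10·x + 10 mod 19, then count y ∈ F_19 with y² ≡ rhs.
  x = 0: rhs = 10, matching y values: none (0 points).
  x = 1: rhs = 2, matching y values: none (0 points).
  x = 2: rhs = 0, matching y values: 0 (1 points).
  x = 3: rhs = 10, matching y values: none (0 points).
  x = 4: rhs = 0, matching y values: 0 (1 points).
  x = 5: rhs = 14, matching y values: none (0 points).
  x = 6: rhs = 1, matching y values: 1, 18 (2 points).
  x = 7: rhs = 5, matching y values: 9, 10 (2 points).
  x = 8: rhs = 13, matching y values: none (0 points).
  x = 9: rhs = 12, matching y values: none (0 points).
  x = 10: rhs = 8, matching y values: none (0 points).
  x = 11: rhs = 7, matching y values: 8, 11 (2 points).
  x = 12: rhs = 15, matching y values: none (0 points).
  x = 13: rhs = 0, matching y values: 0 (1 points).
  x = 14: rhs = 6, matching y values: 5, 14 (2 points).
  x = 15: rhs = 1, matching y values: 1, 18 (2 points).
  x = 16: rhs = 10, matching y values: none (0 points).
  x = 17: rhs = 1, matching y values: 1, 18 (2 points).
  x = 18: rhs = 18, matching y values: none (0 points).
Total affine count: 15.
Full point count |E(F_19)| = 15 + 1 = 16.
Hasse bound: |16 − (19+1)| = |-4| = 4 ≤ 2√19 ≈ 8.7178 ✓.


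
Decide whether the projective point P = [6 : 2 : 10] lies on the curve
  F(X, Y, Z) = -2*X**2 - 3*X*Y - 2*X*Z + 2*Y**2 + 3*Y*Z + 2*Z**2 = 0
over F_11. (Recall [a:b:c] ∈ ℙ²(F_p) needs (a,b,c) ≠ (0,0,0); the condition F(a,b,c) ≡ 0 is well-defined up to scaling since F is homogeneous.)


F(6,2,10) ≡ 7 (mod 11); P is NOT on the curve.

Evaluate F(6, 2, 10) term-by-term (mod 11).
  -2*X**2 ↦ -2·36·1·1 = -72
  -3*X*Y ↦ -3·6·2·1 = -36
  -2*X*Z ↦ -2·6·1·10 = -120
  2*Y**2 ↦ 2·1·4·1 = 8
  3*Y*Z ↦ 3·1·2·10 = 60
  2*Z**2 ↦ 2·1·1·100 = 200
Sum: F(6, 2, 10) = (-72) + (-36) + (-120) + (8) + (60) + (200) = 40.
Reducing mod 11: 40 ≡ 7 (mod 11).
Since F(a, b, c) ≡ 7 ≠ 0 (mod 11), P does NOT lie on the curve.


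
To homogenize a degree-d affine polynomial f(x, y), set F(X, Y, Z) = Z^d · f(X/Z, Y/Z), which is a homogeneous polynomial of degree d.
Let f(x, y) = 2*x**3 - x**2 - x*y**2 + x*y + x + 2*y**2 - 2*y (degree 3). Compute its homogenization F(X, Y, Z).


F(X, Y, Z) = 2*X**3 - X**2*Z - X*Y**2 + X*Y*Z + X*Z**2 + 2*Y**2*Z - 2*Y*Z**2

deg(f) = 3.
Substitute x = X/Z, y = Y/Z into f, then multiply by Z^3.
  monomial 2·x^3·y^0 ↦ 2·X^3·Y^0·Z^0.
  monomial -1·x^2·y^0 ↦ -1·X^2·Y^0·Z^1.
  monomial -1·x^1·y^2 ↦ -1·X^1·Y^2·Z^0.
  monomial 1·x^1·y^1 ↦ 1·X^1·Y^1·Z^1.
  monomial 1·x^1·y^0 ↦ 1·X^1·Y^0·Z^2.
  monomial 2·x^0·y^2 ↦ 2·X^0·Y^2·Z^1.
  monomial -2·x^0·y^1 ↦ -2·X^0·Y^1·Z^2.
Collecting: F(X, Y, Z) = 2*X**3 - X**2*Z - X*Y**2 + X*Y*Z + X*Z**2 + 2*Y**2*Z - 2*Y*Z**2.


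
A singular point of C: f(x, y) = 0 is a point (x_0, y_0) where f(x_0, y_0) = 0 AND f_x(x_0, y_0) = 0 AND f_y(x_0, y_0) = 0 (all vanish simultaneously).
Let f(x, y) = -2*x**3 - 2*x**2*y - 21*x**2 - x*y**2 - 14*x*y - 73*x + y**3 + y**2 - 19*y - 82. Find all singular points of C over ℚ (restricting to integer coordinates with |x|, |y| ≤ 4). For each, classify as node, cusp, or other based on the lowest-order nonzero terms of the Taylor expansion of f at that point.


Singular points: {(-3, -1)}; classification: node.

Compute partial derivatives:
  f_x = -6*x**2 - 4*x*y - 42*x - y**2 - 14*y - 73.
  f_y = -2*x**2 - 2*x*y - 14*x + 3*y**2 + 2*y - 19.
Scan x_0 ∈ {−4, ..., 4}. For each x_0, f_y(x_0, y) is a polynomial in y; find its integer roots y ∈ {−4, ..., 4}, then test f_x and f at those candidates.
  x = -4: f_y(-4, y) = 3*y**2 + 10*y + 5; no integer root y with |y| ≤ 4.
  x = -3: f_y(-3, y) = 3*y**2 + 8*y + 5; vanishes at y ∈ {-1}. (-3, -1): f_x = 0, f = 0 — SINGULAR.
  x = -2: f_y(-2, y) = 3*y**2 + 6*y + 1; no integer root y with |y| ≤ 4.
  x = -1: f_y(-1, y) = 3*y**2 + 4*y - 7; vanishes at y ∈ {1}. (-1, 1): f_x = -48 ≠ 0.
  x = 0: f_y(0, y) = 3*y**2 + 2*y - 19; no integer root y with |y| ≤ 4.
  x = 1: f_y(1, y) = 3*y**2 - 35; no integer root y with |y| ≤ 4.
  x = 2: f_y(2, y) = 3*y**2 - 2*y - 55; no integer root y with |y| ≤ 4.
  x = 3: f_y(3, y) = 3*y**2 - 4*y - 79; no integer root y with |y| ≤ 4.
  x = 4: f_y(4, y) = 3*y**2 - 6*y - 107; no integer root y with |y| ≤ 4.
Only singular point on the grid: (-3, -1).
Classify: substitute x = -3 + u, y = -1 + v and expand: f = -2*u**3 - 2*u**2*v - u**2 - u*v**2 + v**3 + v**2.
No constant or linear terms (consistent with a singular point). Quadratic part: -u**2 + v**2. Cubic part: -2*u**3 - 2*u**2*v - u*v**2 + v**3.
The quadratic part v**2 - u**2 = (v − u)(v + u) splits into two distinct linear factors, so there are two distinct tangent lines y − -1 = ±(x − -3) — this is a node (ordinary double point).
Classification: node.


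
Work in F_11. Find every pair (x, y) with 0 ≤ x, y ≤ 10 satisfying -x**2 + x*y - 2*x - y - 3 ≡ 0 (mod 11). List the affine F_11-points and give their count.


Affine F_11-points: {(0, 8), (2, 0), (3, 9), (4, 9), (5, 4), (6, 8), (7, 0), (8, 4), (9, 10), (10, 10)}; count = 10.

For each of the 121 pairs (x, y) ∈ F_11², evaluate f(x, y) mod 11. Record the zeros.
  x = 0: [0↦8, 1↦7, 2↦6, 3↦5, 4↦4, 5↦3, 6↦2, 7↦1, 8↦0, 9↦10, 10↦9]  zeros at y ∈ {8}
  x = 1: [0↦5, 1↦5, 2↦5, 3↦5, 4↦5, 5↦5, 6↦5, 7↦5, 8↦5, 9↦5, 10↦5]  zeros at y ∈ ∅
  x = 2: [0↦0, 1↦1, 2↦2, 3↦3, 4↦4, 5↦5, 6↦6, 7↦7, 8↦8, 9↦9, 10↦10]  zeros at y ∈ {0}
  x = 3: [0↦4, 1↦6, 2↦8, 3↦10, 4↦1, 5↦3, 6↦5, 7↦7, 8↦9, 9↦0, 10↦2]  zeros at y ∈ {9}
  x = 4: [0↦6, 1↦9, 2↦1, 3↦4, 4↦7, 5↦10, 6↦2, 7↦5, 8↦8, 9↦0, 10↦3]  zeros at y ∈ {9}
  x = 5: [0↦6, 1↦10, 2↦3, 3↦7, 4↦0, 5↦4, 6↦8, 7↦1, 8↦5, 9↦9, 10↦2]  zeros at y ∈ {4}
  x = 6: [0↦4, 1↦9, 2↦3, 3↦8, 4↦2, 5↦7, 6↦1, 7↦6, 8↦0, 9↦5, 10↦10]  zeros at y ∈ {8}
  x = 7: [0↦0, 1↦6, 2↦1, 3↦7, 4↦2, 5↦8, 6↦3, 7↦9, 8↦4, 9↦10, 10↦5]  zeros at y ∈ {0}
  x = 8: [0↦5, 1↦1, 2↦8, 3↦4, 4↦0, 5↦7, 6↦3, 7↦10, 8↦6, 9↦2, 10↦9]  zeros at y ∈ {4}
  x = 9: [0↦8, 1↦5, 2↦2, 3↦10, 4↦7, 5↦4, 6↦1, 7↦9, 8↦6, 9↦3, 10↦0]  zeros at y ∈ {10}
  x = 10: [0↦9, 1↦7, 2↦5, 3↦3, 4↦1, 5↦10, 6↦8, 7↦6, 8↦4, 9↦2, 10↦0]  zeros at y ∈ {10}
Collecting zeros: affine points = {(0, 8), (2, 0), (3, 9), (4, 9), (5, 4), (6, 8), (7, 0), (8, 4), (9, 10), (10, 10)}.
Total count |C(F_11)_aff| = 10.


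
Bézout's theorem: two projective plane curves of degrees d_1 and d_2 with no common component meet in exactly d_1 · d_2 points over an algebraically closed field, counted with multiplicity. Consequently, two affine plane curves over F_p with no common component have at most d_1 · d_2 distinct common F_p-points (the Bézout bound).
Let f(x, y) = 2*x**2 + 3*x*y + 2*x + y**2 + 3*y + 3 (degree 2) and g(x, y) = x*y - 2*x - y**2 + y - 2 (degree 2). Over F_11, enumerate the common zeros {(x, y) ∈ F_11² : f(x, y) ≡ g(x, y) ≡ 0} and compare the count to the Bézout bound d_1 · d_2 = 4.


Common zeros: {(6, 8)}; count = 1; Bézout bound = 4.

deg(f) = 2, deg(g) = 2, so Bézout bound = 4.
Scan x ∈ F_11. For each x, list the y ∈ F_11 with f(x, y) ≡ 0 and those with g(x, y) ≡ 0 (mod 11); the common zeros in that column are the intersection.
  x = 0: f ≡ 0 at y ∈ ∅; g ≡ 0 at y ∈ {5, 7}; common: ∅.
  x = 1: f ≡ 0 at y ∈ ∅; g ≡ 0 at y ∈ ∅; common: ∅.
  x = 2: f ≡ 0 at y ∈ ∅; g ≡ 0 at y ∈ ∅; common: ∅.
  x = 3: f ≡ 0 at y ∈ {2, 8}; g ≡ 0 at y ∈ ∅; common: ∅.
  x = 4: f ≡ 0 at y ∈ {2, 5}; g ≡ 0 at y ∈ ∅; common: ∅.
  x = 5: f ≡ 0 at y ∈ ∅; g ≡ 0 at y ∈ ∅; common: ∅.
  x = 6: f ≡ 0 at y ∈ {4, 8}; g ≡ 0 at y ∈ {8, 10}; common: {8}.
  x = 7: f ≡ 0 at y ∈ ∅; g ≡ 0 at y ∈ {4}; common: ∅.
  x = 8: f ≡ 0 at y ∈ {7, 10}; g ≡ 0 at y ∈ {3, 6}; common: ∅.
  x = 9: f ≡ 0 at y ∈ {4, 10}; g ≡ 0 at y ∈ {1, 9}; common: ∅.
  x = 10: f ≡ 0 at y ∈ ∅; g ≡ 0 at y ∈ {0}; common: ∅.
Collecting: common zeros = {(6, 8)}, so the count is 1.
Comparison with the Bézout bound: 1 ≤ 4 = deg(f)·deg(g), as expected for curves with no common component (the affine F_11-count falls short of the bound because intersections may lie at infinity, over extension fields, or carry multiplicity).


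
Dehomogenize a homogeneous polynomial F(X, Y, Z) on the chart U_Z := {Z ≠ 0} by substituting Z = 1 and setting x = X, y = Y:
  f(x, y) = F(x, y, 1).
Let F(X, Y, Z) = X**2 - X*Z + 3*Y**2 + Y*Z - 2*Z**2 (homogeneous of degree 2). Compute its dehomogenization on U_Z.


f(x, y) = x**2 - x + 3*y**2 + y - 2

On U_Z we set Z = 1. Each monomial c·X^i·Y^j·Z^k in F becomes c·x^i·y^j·1^k = c·x^i·y^j.
Substituting Z = 1: F(X, Y, 1) = x**2 - x + 3*y**2 + y - 2.
Note: deg(f) ≤ deg(F) = 2; strict inequality happens when F is divisible by Z (lost terms).


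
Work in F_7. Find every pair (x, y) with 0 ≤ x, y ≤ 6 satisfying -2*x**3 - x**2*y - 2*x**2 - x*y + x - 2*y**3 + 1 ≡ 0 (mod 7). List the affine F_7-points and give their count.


Affine F_7-points: {(2, 0), (2, 2), (2, 5), (3, 5), (4, 6), (5, 0), (6, 0)}; count = 7.

For each of the 49 pairs (x, y) ∈ F_7², evaluate f(x, y) mod 7. Record the zeros.
  x = 0: [0↦1, 1↦6, 2↦6, 3↦3, 4↦6, 5↦3, 6↦3]  zeros at y ∈ ∅
  x = 1: [0↦5, 1↦1, 2↦6, 3↦1, 4↦2, 5↦4, 6↦2]  zeros at y ∈ ∅
  x = 2: [0↦0, 1↦6, 2↦0, 3↦5, 4↦2, 5↦0, 6↦1]  zeros at y ∈ {0, 2, 5}
  x = 3: [0↦2, 1↦2, 2↦4, 3↦3, 4↦1, 5↦0, 6↦2]  zeros at y ∈ {5}
  x = 4: [0↦6, 1↦5, 2↦6, 3↦4, 4↦1, 5↦6, 6↦0]  zeros at y ∈ {6}
  x = 5: [0↦0, 1↦3, 2↦1, 3↦3, 4↦4, 5↦6, 6↦4]  zeros at y ∈ {0}
  x = 6: [0↦0, 1↦5, 2↦5, 3↦2, 4↦5, 5↦2, 6↦2]  zeros at y ∈ {0}
Collecting zeros: affine points = {(2, 0), (2, 2), (2, 5), (3, 5), (4, 6), (5, 0), (6, 0)}.
Total count |C(F_7)_aff| = 7.


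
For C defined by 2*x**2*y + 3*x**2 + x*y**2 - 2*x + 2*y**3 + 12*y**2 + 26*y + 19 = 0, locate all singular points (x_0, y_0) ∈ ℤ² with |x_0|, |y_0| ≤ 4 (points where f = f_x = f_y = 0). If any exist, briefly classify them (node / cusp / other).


Singular points: {(1, -2)}; classification: node.

Compute partial derivatives:
  f_x = 4*x*y + 6*x + y**2 - 2.
  f_y = 2*x**2 + 2*x*y + 6*y**2 + 24*y + 26.
Scan x_0 ∈ {−4, ..., 4}. For each x_0, f_y(x_0, y) is a polynomial in y; find its integer roots y ∈ {−4, ..., 4}, then test f_x and f at those candidates.
  x = -4: f_y(-4, y) = 6*y**2 + 16*y + 58; no integer root y with |y| ≤ 4.
  x = -3: f_y(-3, y) = 6*y**2 + 18*y + 44; no integer root y with |y| ≤ 4.
  x = -2: f_y(-2, y) = 6*y**2 + 20*y + 34; no integer root y with |y| ≤ 4.
  x = -1: f_y(-1, y) = 6*y**2 + 22*y + 28; no integer root y with |y| ≤ 4.
  x = 0: f_y(0, y) = 6*y**2 + 24*y + 26; no integer root y with |y| ≤ 4.
  x = 1: f_y(1, y) = 6*y**2 + 26*y + 28; vanishes at y ∈ {-2}. (1, -2): f_x = 0, f = 0 — SINGULAR.
  x = 2: f_y(2, y) = 6*y**2 + 28*y + 34; no integer root y with |y| ≤ 4.
  x = 3: f_y(3, y) = 6*y**2 + 30*y + 44; no integer root y with |y| ≤ 4.
  x = 4: f_y(4, y) = 6*y**2 + 32*y + 58; no integer root y with |y| ≤ 4.
Only singular point on the grid: (1, -2).
Classify: substitute x = 1 + u, y = -2 + v and expand: f = 2*u**2*v - u**2 + u*v**2 + 2*v**3 + v**2.
No constant or linear terms (consistent with a singular point). Quadratic part: -u**2 + v**2. Cubic part: 2*u**2*v + u*v**2 + 2*v**3.
The quadratic part v**2 - u**2 = (v − u)(v + u) splits into two distinct linear factors, so there are two distinct tangent lines y − -2 = ±(x − 1) — this is a node (ordinary double point).
Classification: node.


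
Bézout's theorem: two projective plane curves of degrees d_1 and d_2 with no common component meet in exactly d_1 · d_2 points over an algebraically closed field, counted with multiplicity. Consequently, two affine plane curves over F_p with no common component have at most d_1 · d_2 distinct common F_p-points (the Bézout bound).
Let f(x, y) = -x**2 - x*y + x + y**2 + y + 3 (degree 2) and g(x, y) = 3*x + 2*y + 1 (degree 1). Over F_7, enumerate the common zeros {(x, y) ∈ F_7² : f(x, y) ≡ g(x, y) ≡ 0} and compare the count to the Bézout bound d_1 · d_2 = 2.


Common zeros: {(1, 5)}; count = 1; Bézout bound = 2.

deg(f) = 2, deg(g) = 1, so Bézout bound = 2.
Scan x ∈ F_7. For each x, list the y ∈ F_7 with f(x, y) ≡ 0 and those with g(x, y) ≡ 0 (mod 7); the common zeros in that column are the intersection.
  x = 0: f ≡ 0 at y ∈ ∅; g ≡ 0 at y ∈ {3}; common: ∅.
  x = 1: f ≡ 0 at y ∈ {2, 5}; g ≡ 0 at y ∈ {5}; common: {5}.
  x = 2: f ≡ 0 at y ∈ {3, 5}; g ≡ 0 at y ∈ {0}; common: ∅.
  x = 3: f ≡ 0 at y ∈ {3, 6}; g ≡ 0 at y ∈ {2}; common: ∅.
  x = 4: f ≡ 0 at y ∈ ∅; g ≡ 0 at y ∈ {4}; common: ∅.
  x = 5: f ≡ 0 at y ∈ {2}; g ≡ 0 at y ∈ {6}; common: ∅.
  x = 6: f ≡ 0 at y ∈ {6}; g ≡ 0 at y ∈ {1}; common: ∅.
Collecting: common zeros = {(1, 5)}, so the count is 1.
Comparison with the Bézout bound: 1 ≤ 2 = deg(f)·deg(g), as expected for curves with no common component (the affine F_7-count falls short of the bound because intersections may lie at infinity, over extension fields, or carry multiplicity).


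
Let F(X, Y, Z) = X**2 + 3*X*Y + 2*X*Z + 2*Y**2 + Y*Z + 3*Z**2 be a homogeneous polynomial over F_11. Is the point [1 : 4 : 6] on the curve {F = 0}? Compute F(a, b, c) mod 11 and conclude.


F(1,4,6) ≡ 2 (mod 11); P is NOT on the curve.

Evaluate F(1, 4, 6) term-by-term (mod 11).
  X**2 ↦ 1·1·1·1 = 1
  3*X*Y ↦ 3·1·4·1 = 12
  2*X*Z ↦ 2·1·1·6 = 12
  2*Y**2 ↦ 2·1·16·1 = 32
  Y*Z ↦ 1·1·4·6 = 24
  3*Z**2 ↦ 3·1·1·36 = 108
Sum: F(1, 4, 6) = (1) + (12) + (12) + (32) + (24) + (108) = 189.
Reducing mod 11: 189 ≡ 2 (mod 11).
Since F(a, b, c) ≡ 2 ≠ 0 (mod 11), P does NOT lie on the curve.


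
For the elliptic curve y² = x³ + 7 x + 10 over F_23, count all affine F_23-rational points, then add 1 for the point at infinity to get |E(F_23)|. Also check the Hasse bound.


Affine points = {(1, 8), (1, 15), (2, 3), (2, 20), (3, 9), (3, 14), (5, 3), (5, 20), (8, 7), (8, 16), (14, 0), (16, 3), (16, 20), (20, 10), (20, 13), (22, 5), (22, 18)}; affine count = 17; |E(F_23)| = 18.

Discriminant check: Δ ∝ 4a³ + 27b² = 4·7³ + 27·10² = 4·343 + 27·100 ≡ 1 (mod 23). Nonzero ⇒ E is nonsingular.
For each x ∈ F_23, compute rhs = x³ + 7·x + 10 mod 23, then count y ∈ F_23 with y² ≡ rhs.
  x = 0: rhs = 10, matching y values: none (0 points).
  x = 1: rhs = 18, matching y values: 8, 15 (2 points).
  x = 2: rhs = 9, matching y values: 3, 20 (2 points).
  x = 3: rhs = 12, matching y values: 9, 14 (2 points).
  x = 4: rhs = 10, matching y values: none (0 points).
  x = 5: rhs = 9, matching y values: 3, 20 (2 points).
  x = 6: rhs = 15, matching y values: none (0 points).
  x = 7: rhs = 11, matching y values: none (0 points).
  x = 8: rhs = 3, matching y values: 7, 16 (2 points).
  x = 9: rhs = 20, matching y values: none (0 points).
  x = 10: rhs = 22, matching y values: none (0 points).
  x = 11: rhs = 15, matching y values: none (0 points).
  x = 12: rhs = 5, matching y values: none (0 points).
  x = 13: rhs = 21, matching y values: none (0 points).
  x = 14: rhs = 0, matching y values: 0 (1 points).
  x = 15: rhs = 17, matching y values: none (0 points).
  x = 16: rhs = 9, matching y values: 3, 20 (2 points).
  x = 17: rhs = 5, matching y values: none (0 points).
  x = 18: rhs = 11, matching y values: none (0 points).
  x = 19: rhs = 10, matching y values: none (0 points).
  x = 20: rhs = 8, matching y values: 10, 13 (2 points).
  x = 21: rhs = 11, matching y values: none (0 points).
  x = 22: rhs = 2, matching y values: 5, 18 (2 points).
Total affine count: 17.
Full point count |E(F_23)| = 17 + 1 = 18.
Hasse bound: |18 − (23+1)| = |-6| = 6 ≤ 2√23 ≈ 9.5917 ✓.


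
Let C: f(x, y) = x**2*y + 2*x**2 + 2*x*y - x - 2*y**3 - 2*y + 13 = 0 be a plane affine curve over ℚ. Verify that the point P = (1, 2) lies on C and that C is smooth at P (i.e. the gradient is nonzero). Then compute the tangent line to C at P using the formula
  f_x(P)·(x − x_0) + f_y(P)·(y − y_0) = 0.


Tangent line at P: 11*x - 23*y + 35 = 0.

Step 1: f(1, 2) = 0, so P lies on C.
Step 2: partial derivatives
  f_x(x, y) = 2*x*y + 4*x + 2*y - 1, f_y(x, y) = x**2 + 2*x - 6*y**2 - 2.
  f_x(P) = 11, f_y(P) = -23 (gradient nonzero, so P is smooth).
Step 3: tangent line at P: 11·(x − 1) + -23·(y − 2) = 0.
Expanding: 11*x - 23*y + 35 = 0.


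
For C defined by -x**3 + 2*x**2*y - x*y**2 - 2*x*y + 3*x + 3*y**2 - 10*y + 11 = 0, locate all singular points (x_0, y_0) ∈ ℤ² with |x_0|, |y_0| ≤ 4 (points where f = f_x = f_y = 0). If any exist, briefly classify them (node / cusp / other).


Singular points: {(2, 3)}; classification: cusp.

Compute partial derivatives:
  f_x = -3*x**2 + 4*x*y - y**2 - 2*y + 3.
  f_y = 2*x**2 - 2*x*y - 2*x + 6*y - 10.
Scan x_0 ∈ {−4, ..., 4}. For each x_0, f_y(x_0, y) is a polynomial in y; find its integer roots y ∈ {−4, ..., 4}, then test f_x and f at those candidates.
  x = -4: f_y(-4, y) = 14*y + 30; no integer root y with |y| ≤ 4.
  x = -3: f_y(-3, y) = 12*y + 14; no integer root y with |y| ≤ 4.
  x = -2: f_y(-2, y) = 10*y + 2; no integer root y with |y| ≤ 4.
  x = -1: f_y(-1, y) = 8*y - 6; no integer root y with |y| ≤ 4.
  x = 0: f_y(0, y) = 6*y - 10; no integer root y with |y| ≤ 4.
  x = 1: f_y(1, y) = 4*y - 10; no integer root y with |y| ≤ 4.
  x = 2: f_y(2, y) = 2*y - 6; vanishes at y ∈ {3}. (2, 3): f_x = 0, f = 0 — SINGULAR.
  x = 3: f_y(3, y) = 2; no integer root y with |y| ≤ 4.
  x = 4: f_y(4, y) = 14 - 2*y; no integer root y with |y| ≤ 4.
Only singular point on the grid: (2, 3).
Classify: substitute x = 2 + u, y = 3 + v and expand: f = -u**3 + 2*u**2*v - u*v**2 + v**2.
No constant or linear terms (consistent with a singular point). Quadratic part: v**2. Cubic part: -u**3 + 2*u**2*v - u*v**2.
The quadratic part v**2 is a perfect square, so there is a single (double) tangent line v = 0, i.e. y = 3. Restricting the cubic part to that line (v = 0) leaves -u**3 ≠ 0, so f is not divisible by v and the branch is v² ≈ u**3 to lowest order — this is a cusp.
Classification: cusp.


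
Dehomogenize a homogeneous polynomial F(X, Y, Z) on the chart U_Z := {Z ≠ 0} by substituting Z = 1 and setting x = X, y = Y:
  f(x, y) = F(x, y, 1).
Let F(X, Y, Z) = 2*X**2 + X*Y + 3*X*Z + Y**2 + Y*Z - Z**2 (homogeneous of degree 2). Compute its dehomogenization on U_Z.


f(x, y) = 2*x**2 + x*y + 3*x + y**2 + y - 1

On U_Z we set Z = 1. Each monomial c·X^i·Y^j·Z^k in F becomes c·x^i·y^j·1^k = c·x^i·y^j.
Substituting Z = 1: F(X, Y, 1) = 2*x**2 + x*y + 3*x + y**2 + y - 1.
Note: deg(f) ≤ deg(F) = 2; strict inequality happens when F is divisible by Z (lost terms).


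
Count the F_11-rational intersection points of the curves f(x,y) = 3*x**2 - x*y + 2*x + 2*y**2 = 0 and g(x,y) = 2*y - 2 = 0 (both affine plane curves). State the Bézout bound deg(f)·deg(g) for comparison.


Common zeros: ∅; count = 0; Bézout bound = 2.

deg(f) = 2, deg(g) = 1, so Bézout bound = 2.
Scan x ∈ F_11. For each x, list the y ∈ F_11 with f(x, y) ≡ 0 and those with g(x, y) ≡ 0 (mod 11); the common zeros in that column are the intersection.
  x = 0: f ≡ 0 at y ∈ {0}; g ≡ 0 at y ∈ {1}; common: ∅.
  x = 1: f ≡ 0 at y ∈ {2, 4}; g ≡ 0 at y ∈ {1}; common: ∅.
  x = 2: f ≡ 0 at y ∈ ∅; g ≡ 0 at y ∈ {1}; common: ∅.
  x = 3: f ≡ 0 at y ∈ {0, 7}; g ≡ 0 at y ∈ {1}; common: ∅.
  x = 4: f ≡ 0 at y ∈ ∅; g ≡ 0 at y ∈ {1}; common: ∅.
  x = 5: f ≡ 0 at y ∈ {3, 5}; g ≡ 0 at y ∈ {1}; common: ∅.
  x = 6: f ≡ 0 at y ∈ {7}; g ≡ 0 at y ∈ {1}; common: ∅.
  x = 7: f ≡ 0 at y ∈ {4, 5}; g ≡ 0 at y ∈ {1}; common: ∅.
  x = 8: f ≡ 0 at y ∈ ∅; g ≡ 0 at y ∈ {1}; common: ∅.
  x = 9: f ≡ 0 at y ∈ ∅; g ≡ 0 at y ∈ {1}; common: ∅.
  x = 10: f ≡ 0 at y ∈ {2, 3}; g ≡ 0 at y ∈ {1}; common: ∅.
Collecting: common zeros = ∅, so the count is 0.
Comparison with the Bézout bound: 0 ≤ 2 = deg(f)·deg(g), as expected for curves with no common component (the affine F_11-count falls short of the bound because intersections may lie at infinity, over extension fields, or carry multiplicity).


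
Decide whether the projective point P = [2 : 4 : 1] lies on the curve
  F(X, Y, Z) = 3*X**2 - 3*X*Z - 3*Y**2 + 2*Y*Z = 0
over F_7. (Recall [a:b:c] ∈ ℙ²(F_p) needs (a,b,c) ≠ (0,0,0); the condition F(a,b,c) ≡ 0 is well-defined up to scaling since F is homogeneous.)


F(2,4,1) ≡ 1 (mod 7); P is NOT on the curve.

Evaluate F(2, 4, 1) term-by-term (mod 7).
  3*X**2 ↦ 3·4·1·1 = 12
  -3*X*Z ↦ -3·2·1·1 = -6
  -3*Y**2 ↦ -3·1·16·1 = -48
  2*Y*Z ↦ 2·1·4·1 = 8
Sum: F(2, 4, 1) = (12) + (-6) + (-48) + (8) = -34.
Reducing mod 7: -34 ≡ 1 (mod 7).
Since F(a, b, c) ≡ 1 ≠ 0 (mod 7), P does NOT lie on the curve.


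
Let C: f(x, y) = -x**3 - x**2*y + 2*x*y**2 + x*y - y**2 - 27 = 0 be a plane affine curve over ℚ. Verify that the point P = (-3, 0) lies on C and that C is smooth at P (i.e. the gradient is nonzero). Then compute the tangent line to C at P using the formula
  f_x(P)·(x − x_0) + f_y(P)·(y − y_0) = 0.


Tangent line at P: -27*x - 12*y - 81 = 0.

Step 1: f(-3, 0) = 0, so P lies on C.
Step 2: partial derivatives
  f_x(x, y) = -3*x**2 - 2*x*y + 2*y**2 + y, f_y(x, y) = -x**2 + 4*x*y + x - 2*y.
  f_x(P) = -27, f_y(P) = -12 (gradient nonzero, so P is smooth).
Step 3: tangent line at P: -27·(x − -3) + -12·(y − 0) = 0.
Expanding: -27*x - 12*y - 81 = 0.


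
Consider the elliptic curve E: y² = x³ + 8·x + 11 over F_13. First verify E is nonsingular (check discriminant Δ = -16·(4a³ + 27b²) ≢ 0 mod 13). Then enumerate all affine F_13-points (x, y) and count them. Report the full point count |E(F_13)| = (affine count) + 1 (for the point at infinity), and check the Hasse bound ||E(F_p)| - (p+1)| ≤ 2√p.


Affine points = {(2, 3), (2, 10), (3, 6), (3, 7), (4, 4), (4, 9), (10, 5), (10, 8), (11, 0)}; affine count = 9; |E(F_13)| = 10.

Discriminant check: Δ ∝ 4a³ + 27b² = 4·8³ + 27·11² = 4·512 + 27·121 ≡ 11 (mod 13). Nonzero ⇒ E is nonsingular.
For each x ∈ F_13, compute rhs = x³ + 8·x + 11 mod 13, then count y ∈ F_13 with y² ≡ rhs.
  x = 0: rhs = 11, matching y values: none (0 points).
  x = 1: rhs = 7, matching y values: none (0 points).
  x = 2: rhs = 9, matching y values: 3, 10 (2 points).
  x = 3: rhs = 10, matching y values: 6, 7 (2 points).
  x = 4: rhs = 3, matching y values: 4, 9 (2 points).
  x = 5: rhs = 7, matching y values: none (0 points).
  x = 6: rhs = 2, matching y values: none (0 points).
  x = 7: rhs = 7, matching y values: none (0 points).
  x = 8: rhs = 2, matching y values: none (0 points).
  x = 9: rhs = 6, matching y values: none (0 points).
  x = 10: rhs = 12, matching y values: 5, 8 (2 points).
  x = 11: rhs = 0, matching y values: 0 (1 points).
  x = 12: rhs = 2, matching y values: none (0 points).
Total affine count: 9.
Full point count |E(F_13)| = 9 + 1 = 10.
Hasse bound: |10 − (13+1)| = |-4| = 4 ≤ 2√13 ≈ 7.2111 ✓.


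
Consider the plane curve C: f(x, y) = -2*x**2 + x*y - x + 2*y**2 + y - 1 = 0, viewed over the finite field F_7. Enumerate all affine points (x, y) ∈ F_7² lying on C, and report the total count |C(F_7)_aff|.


Affine F_7-points: {(0, 4), (0, 6), (1, 1), (1, 5), (5, 0), (5, 4), (6, 1), (6, 6)}; count = 8.

For each of the 49 pairs (x, y) ∈ F_7², evaluate f(x, y) mod 7. Record the zeros.
  x = 0: [0↦6, 1↦2, 2↦2, 3↦6, 4↦0, 5↦5, 6↦0]  zeros at y ∈ {4, 6}
  x = 1: [0↦3, 1↦0, 2↦1, 3↦6, 4↦1, 5↦0, 6↦3]  zeros at y ∈ {1, 5}
  x = 2: [0↦3, 1↦1, 2↦3, 3↦2, 4↦5, 5↦5, 6↦2]  zeros at y ∈ ∅
  x = 3: [0↦6, 1↦5, 2↦1, 3↦1, 4↦5, 5↦6, 6↦4]  zeros at y ∈ ∅
  x = 4: [0↦5, 1↦5, 2↦2, 3↦3, 4↦1, 5↦3, 6↦2]  zeros at y ∈ ∅
  x = 5: [0↦0, 1↦1, 2↦6, 3↦1, 4↦0, 5↦3, 6↦3]  zeros at y ∈ {0, 4}
  x = 6: [0↦5, 1↦0, 2↦6, 3↦2, 4↦2, 5↦6, 6↦0]  zeros at y ∈ {1, 6}
Collecting zeros: affine points = {(0, 4), (0, 6), (1, 1), (1, 5), (5, 0), (5, 4), (6, 1), (6, 6)}.
Total count |C(F_7)_aff| = 8.


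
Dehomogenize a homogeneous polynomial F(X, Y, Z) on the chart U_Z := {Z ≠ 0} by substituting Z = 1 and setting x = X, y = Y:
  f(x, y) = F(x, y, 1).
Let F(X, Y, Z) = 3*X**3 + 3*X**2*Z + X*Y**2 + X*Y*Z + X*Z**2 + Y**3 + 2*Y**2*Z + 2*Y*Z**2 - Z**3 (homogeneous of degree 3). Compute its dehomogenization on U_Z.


f(x, y) = 3*x**3 + 3*x**2 + x*y**2 + x*y + x + y**3 + 2*y**2 + 2*y - 1

On U_Z we set Z = 1. Each monomial c·X^i·Y^j·Z^k in F becomes c·x^i·y^j·1^k = c·x^i·y^j.
Substituting Z = 1: F(X, Y, 1) = 3*x**3 + 3*x**2 + x*y**2 + x*y + x + y**3 + 2*y**2 + 2*y - 1.
Note: deg(f) ≤ deg(F) = 3; strict inequality happens when F is divisible by Z (lost terms).


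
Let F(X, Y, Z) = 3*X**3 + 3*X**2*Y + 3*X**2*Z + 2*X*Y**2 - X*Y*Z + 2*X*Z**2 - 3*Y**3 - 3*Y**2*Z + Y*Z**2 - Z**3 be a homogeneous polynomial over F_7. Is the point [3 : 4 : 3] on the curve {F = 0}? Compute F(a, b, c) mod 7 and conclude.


F(3,4,3) ≡ 1 (mod 7); P is NOT on the curve.

Evaluate F(3, 4, 3) term-by-term (mod 7).
  3*X**3 ↦ 3·27·1·1 = 81
  3*X**2*Y ↦ 3·9·4·1 = 108
  3*X**2*Z ↦ 3·9·1·3 = 81
  2*X*Y**2 ↦ 2·3·16·1 = 96
  -X*Y*Z ↦ -1·3·4·3 = -36
  2*X*Z**2 ↦ 2·3·1·9 = 54
  -3*Y**3 ↦ -3·1·64·1 = -192
  -3*Y**2*Z ↦ -3·1·16·3 = -144
  Y*Z**2 ↦ 1·1·4·9 = 36
  -Z**3 ↦ -1·1·1·27 = -27
Sum: F(3, 4, 3) = (81) + (108) + (81) + (96) + (-36) + (54) + (-192) + (-144) + (36) + (-27) = 57.
Reducing mod 7: 57 ≡ 1 (mod 7).
Since F(a, b, c) ≡ 1 ≠ 0 (mod 7), P does NOT lie on the curve.


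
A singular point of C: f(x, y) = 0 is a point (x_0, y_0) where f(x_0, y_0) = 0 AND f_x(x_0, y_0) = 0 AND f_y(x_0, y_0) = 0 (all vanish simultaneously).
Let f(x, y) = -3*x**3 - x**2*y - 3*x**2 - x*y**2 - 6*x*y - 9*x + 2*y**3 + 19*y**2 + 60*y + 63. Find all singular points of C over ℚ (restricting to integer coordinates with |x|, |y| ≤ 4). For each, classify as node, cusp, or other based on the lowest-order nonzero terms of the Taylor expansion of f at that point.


Singular points: {(0, -3)}; classification: cusp.

Compute partial derivatives:
  f_x = -9*x**2 - 2*x*y - 6*x - y**2 - 6*y - 9.
  f_y = -x**2 - 2*x*y - 6*x + 6*y**2 + 38*y + 60.
Scan x_0 ∈ {−4, ..., 4}. For each x_0, f_y(x_0, y) is a polynomial in y; find its integer roots y ∈ {−4, ..., 4}, then test f_x and f at those candidates.
  x = -4: f_y(-4, y) = 6*y**2 + 46*y + 68; vanishes at y ∈ {-2}. (-4, -2): f_x = -137 ≠ 0.
  x = -3: f_y(-3, y) = 6*y**2 + 44*y + 69; no integer root y with |y| ≤ 4.
  x = -2: f_y(-2, y) = 6*y**2 + 42*y + 68; no integer root y with |y| ≤ 4.
  x = -1: f_y(-1, y) = 6*y**2 + 40*y + 65; no integer root y with |y| ≤ 4.
  x = 0: f_y(0, y) = 6*y**2 + 38*y + 60; vanishes at y ∈ {-3}. (0, -3): f_x = 0, f = 0 — SINGULAR.
  x = 1: f_y(1, y) = 6*y**2 + 36*y + 53; no integer root y with |y| ≤ 4.
  x = 2: f_y(2, y) = 6*y**2 + 34*y + 44; vanishes at y ∈ {-2}. (2, -2): f_x = -41 ≠ 0.
  x = 3: f_y(3, y) = 6*y**2 + 32*y + 33; no integer root y with |y| ≤ 4.
  x = 4: f_y(4, y) = 6*y**2 + 30*y + 20; no integer root y with |y| ≤ 4.
Only singular point on the grid: (0, -3).
Classify: substitute x = 0 + u, y = -3 + v and expand: f = -3*u**3 - u**2*v - u*v**2 + 2*v**3 + v**2.
No constant or linear terms (consistent with a singular point). Quadratic part: v**2. Cubic part: -3*u**3 - u**2*v - u*v**2 + 2*v**3.
The quadratic part v**2 is a perfect square, so there is a single (double) tangent line v = 0, i.e. y = -3. Restricting the cubic part to that line (v = 0) leaves -3*u**3 ≠ 0, so f is not divisible by v and the branch is v² ≈ 3*u**3 to lowest order — this is a cusp.
Classification: cusp.
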